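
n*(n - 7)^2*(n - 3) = n^4 - 17*n^3 + 91*n^2 - 147*n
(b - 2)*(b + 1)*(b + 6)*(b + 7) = b^4 + 12*b^3 + 27*b^2 - 68*b - 84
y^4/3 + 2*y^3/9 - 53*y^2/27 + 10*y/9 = y*(y/3 + 1)*(y - 5/3)*(y - 2/3)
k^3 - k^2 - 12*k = k*(k - 4)*(k + 3)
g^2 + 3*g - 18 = (g - 3)*(g + 6)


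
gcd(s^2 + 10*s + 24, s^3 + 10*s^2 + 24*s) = s^2 + 10*s + 24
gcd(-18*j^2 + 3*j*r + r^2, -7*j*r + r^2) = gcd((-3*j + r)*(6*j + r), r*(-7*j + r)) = 1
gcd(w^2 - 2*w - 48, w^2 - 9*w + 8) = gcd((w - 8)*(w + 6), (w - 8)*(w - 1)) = w - 8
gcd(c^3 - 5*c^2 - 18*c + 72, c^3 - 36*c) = c - 6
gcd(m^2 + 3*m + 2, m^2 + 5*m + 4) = m + 1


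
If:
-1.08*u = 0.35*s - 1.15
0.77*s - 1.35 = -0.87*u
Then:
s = 0.87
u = 0.78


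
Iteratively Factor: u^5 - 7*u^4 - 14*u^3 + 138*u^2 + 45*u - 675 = (u - 5)*(u^4 - 2*u^3 - 24*u^2 + 18*u + 135) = (u - 5)*(u + 3)*(u^3 - 5*u^2 - 9*u + 45) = (u - 5)*(u - 3)*(u + 3)*(u^2 - 2*u - 15) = (u - 5)*(u - 3)*(u + 3)^2*(u - 5)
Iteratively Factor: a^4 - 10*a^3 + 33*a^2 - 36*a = (a)*(a^3 - 10*a^2 + 33*a - 36) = a*(a - 3)*(a^2 - 7*a + 12) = a*(a - 3)^2*(a - 4)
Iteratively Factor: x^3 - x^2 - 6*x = (x)*(x^2 - x - 6) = x*(x + 2)*(x - 3)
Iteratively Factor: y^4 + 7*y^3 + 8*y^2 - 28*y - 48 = (y + 4)*(y^3 + 3*y^2 - 4*y - 12) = (y + 3)*(y + 4)*(y^2 - 4) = (y + 2)*(y + 3)*(y + 4)*(y - 2)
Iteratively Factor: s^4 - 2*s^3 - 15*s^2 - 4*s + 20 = (s + 2)*(s^3 - 4*s^2 - 7*s + 10) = (s + 2)^2*(s^2 - 6*s + 5) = (s - 1)*(s + 2)^2*(s - 5)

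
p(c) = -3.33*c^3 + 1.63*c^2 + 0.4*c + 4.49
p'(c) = -9.99*c^2 + 3.26*c + 0.4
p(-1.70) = 24.88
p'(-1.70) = -34.01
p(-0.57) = 5.41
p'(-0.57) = -4.70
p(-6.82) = 1133.90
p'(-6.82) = -486.49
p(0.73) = 4.36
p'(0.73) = -2.54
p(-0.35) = 4.69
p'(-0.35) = -1.96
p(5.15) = -405.07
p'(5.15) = -247.77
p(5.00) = -369.01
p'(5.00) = -233.05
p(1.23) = 1.25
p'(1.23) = -10.70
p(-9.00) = 2560.49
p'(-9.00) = -838.13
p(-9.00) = 2560.49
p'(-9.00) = -838.13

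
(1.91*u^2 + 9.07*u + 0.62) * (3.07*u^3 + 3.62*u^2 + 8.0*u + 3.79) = 5.8637*u^5 + 34.7591*u^4 + 50.0168*u^3 + 82.0433*u^2 + 39.3353*u + 2.3498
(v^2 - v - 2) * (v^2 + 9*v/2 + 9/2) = v^4 + 7*v^3/2 - 2*v^2 - 27*v/2 - 9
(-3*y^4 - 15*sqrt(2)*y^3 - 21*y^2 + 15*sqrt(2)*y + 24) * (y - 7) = -3*y^5 - 15*sqrt(2)*y^4 + 21*y^4 - 21*y^3 + 105*sqrt(2)*y^3 + 15*sqrt(2)*y^2 + 147*y^2 - 105*sqrt(2)*y + 24*y - 168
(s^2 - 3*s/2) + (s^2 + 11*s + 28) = 2*s^2 + 19*s/2 + 28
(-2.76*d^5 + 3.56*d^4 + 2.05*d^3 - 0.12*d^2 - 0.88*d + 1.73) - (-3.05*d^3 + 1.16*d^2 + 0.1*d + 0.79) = -2.76*d^5 + 3.56*d^4 + 5.1*d^3 - 1.28*d^2 - 0.98*d + 0.94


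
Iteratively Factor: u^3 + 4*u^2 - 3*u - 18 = (u - 2)*(u^2 + 6*u + 9) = (u - 2)*(u + 3)*(u + 3)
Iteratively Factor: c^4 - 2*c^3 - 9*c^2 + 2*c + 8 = (c + 1)*(c^3 - 3*c^2 - 6*c + 8) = (c + 1)*(c + 2)*(c^2 - 5*c + 4) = (c - 4)*(c + 1)*(c + 2)*(c - 1)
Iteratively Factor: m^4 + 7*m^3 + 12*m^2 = (m + 3)*(m^3 + 4*m^2) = m*(m + 3)*(m^2 + 4*m) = m^2*(m + 3)*(m + 4)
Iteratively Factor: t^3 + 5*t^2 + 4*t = (t + 1)*(t^2 + 4*t) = (t + 1)*(t + 4)*(t)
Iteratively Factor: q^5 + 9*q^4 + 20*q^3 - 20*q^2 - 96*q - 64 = (q - 2)*(q^4 + 11*q^3 + 42*q^2 + 64*q + 32) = (q - 2)*(q + 4)*(q^3 + 7*q^2 + 14*q + 8) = (q - 2)*(q + 1)*(q + 4)*(q^2 + 6*q + 8) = (q - 2)*(q + 1)*(q + 2)*(q + 4)*(q + 4)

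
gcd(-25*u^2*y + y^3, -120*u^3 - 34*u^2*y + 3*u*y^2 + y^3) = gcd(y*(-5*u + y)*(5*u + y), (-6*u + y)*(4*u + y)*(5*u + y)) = 5*u + y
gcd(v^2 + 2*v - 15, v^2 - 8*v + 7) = 1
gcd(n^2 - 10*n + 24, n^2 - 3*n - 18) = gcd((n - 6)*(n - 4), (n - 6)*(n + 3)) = n - 6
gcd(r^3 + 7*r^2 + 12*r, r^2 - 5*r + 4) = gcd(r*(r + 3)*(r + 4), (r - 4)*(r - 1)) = 1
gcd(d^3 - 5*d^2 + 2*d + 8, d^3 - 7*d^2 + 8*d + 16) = d^2 - 3*d - 4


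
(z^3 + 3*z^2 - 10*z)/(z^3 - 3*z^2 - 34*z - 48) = z*(-z^2 - 3*z + 10)/(-z^3 + 3*z^2 + 34*z + 48)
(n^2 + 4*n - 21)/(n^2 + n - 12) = (n + 7)/(n + 4)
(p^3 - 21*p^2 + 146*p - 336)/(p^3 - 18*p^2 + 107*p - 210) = (p - 8)/(p - 5)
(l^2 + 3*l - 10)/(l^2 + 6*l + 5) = (l - 2)/(l + 1)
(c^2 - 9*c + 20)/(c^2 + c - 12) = (c^2 - 9*c + 20)/(c^2 + c - 12)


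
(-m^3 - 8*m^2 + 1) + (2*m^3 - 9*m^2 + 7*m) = m^3 - 17*m^2 + 7*m + 1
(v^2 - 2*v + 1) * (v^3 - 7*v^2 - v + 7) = v^5 - 9*v^4 + 14*v^3 + 2*v^2 - 15*v + 7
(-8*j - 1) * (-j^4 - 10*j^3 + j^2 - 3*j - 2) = 8*j^5 + 81*j^4 + 2*j^3 + 23*j^2 + 19*j + 2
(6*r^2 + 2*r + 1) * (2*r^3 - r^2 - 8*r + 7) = 12*r^5 - 2*r^4 - 48*r^3 + 25*r^2 + 6*r + 7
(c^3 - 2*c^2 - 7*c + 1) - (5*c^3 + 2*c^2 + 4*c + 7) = -4*c^3 - 4*c^2 - 11*c - 6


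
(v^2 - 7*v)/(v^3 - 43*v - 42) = v/(v^2 + 7*v + 6)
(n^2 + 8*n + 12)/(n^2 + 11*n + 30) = (n + 2)/(n + 5)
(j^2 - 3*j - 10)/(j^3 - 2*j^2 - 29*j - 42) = (j - 5)/(j^2 - 4*j - 21)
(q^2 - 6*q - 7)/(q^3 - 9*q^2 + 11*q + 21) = 1/(q - 3)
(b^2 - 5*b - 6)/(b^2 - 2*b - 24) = (b + 1)/(b + 4)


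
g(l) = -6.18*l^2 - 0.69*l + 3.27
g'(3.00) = -37.77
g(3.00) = -54.42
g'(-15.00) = 184.71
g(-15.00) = -1376.88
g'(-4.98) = 60.86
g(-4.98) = -146.56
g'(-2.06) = 24.77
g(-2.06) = -21.53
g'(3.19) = -40.12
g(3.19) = -61.82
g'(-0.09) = 0.42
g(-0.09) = 3.28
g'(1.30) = -16.76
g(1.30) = -8.07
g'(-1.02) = 11.92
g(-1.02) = -2.46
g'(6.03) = -75.22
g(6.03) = -225.60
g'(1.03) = -13.42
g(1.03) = -4.00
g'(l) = -12.36*l - 0.69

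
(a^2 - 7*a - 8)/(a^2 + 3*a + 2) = (a - 8)/(a + 2)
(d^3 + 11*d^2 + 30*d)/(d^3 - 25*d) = (d + 6)/(d - 5)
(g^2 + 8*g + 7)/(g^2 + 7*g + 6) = (g + 7)/(g + 6)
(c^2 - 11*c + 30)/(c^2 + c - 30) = (c - 6)/(c + 6)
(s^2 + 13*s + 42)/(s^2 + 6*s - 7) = (s + 6)/(s - 1)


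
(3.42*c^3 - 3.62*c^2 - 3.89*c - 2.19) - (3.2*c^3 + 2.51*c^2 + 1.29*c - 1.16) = 0.22*c^3 - 6.13*c^2 - 5.18*c - 1.03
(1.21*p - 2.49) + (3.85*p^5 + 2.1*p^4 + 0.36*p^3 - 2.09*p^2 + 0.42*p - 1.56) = 3.85*p^5 + 2.1*p^4 + 0.36*p^3 - 2.09*p^2 + 1.63*p - 4.05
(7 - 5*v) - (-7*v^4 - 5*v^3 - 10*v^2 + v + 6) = 7*v^4 + 5*v^3 + 10*v^2 - 6*v + 1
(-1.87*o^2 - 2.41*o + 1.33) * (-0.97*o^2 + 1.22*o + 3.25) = 1.8139*o^4 + 0.0562999999999998*o^3 - 10.3078*o^2 - 6.2099*o + 4.3225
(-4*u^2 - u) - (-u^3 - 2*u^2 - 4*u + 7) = u^3 - 2*u^2 + 3*u - 7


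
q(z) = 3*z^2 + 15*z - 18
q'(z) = 6*z + 15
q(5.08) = 135.62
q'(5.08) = 45.48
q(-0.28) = -21.96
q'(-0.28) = 13.32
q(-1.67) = -34.68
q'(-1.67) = 4.98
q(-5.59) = -8.11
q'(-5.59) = -18.54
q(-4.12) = -28.88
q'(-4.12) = -9.72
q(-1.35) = -32.78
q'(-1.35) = 6.90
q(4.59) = 114.05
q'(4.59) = 42.54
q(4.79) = 122.68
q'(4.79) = 43.74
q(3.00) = 54.00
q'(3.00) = 33.00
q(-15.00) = 432.00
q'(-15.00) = -75.00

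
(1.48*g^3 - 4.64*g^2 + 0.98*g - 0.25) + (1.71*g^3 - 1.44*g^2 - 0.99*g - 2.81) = 3.19*g^3 - 6.08*g^2 - 0.01*g - 3.06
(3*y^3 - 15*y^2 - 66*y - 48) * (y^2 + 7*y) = 3*y^5 + 6*y^4 - 171*y^3 - 510*y^2 - 336*y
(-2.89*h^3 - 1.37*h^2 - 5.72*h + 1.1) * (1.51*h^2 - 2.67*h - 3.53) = -4.3639*h^5 + 5.6476*h^4 + 5.2224*h^3 + 21.7695*h^2 + 17.2546*h - 3.883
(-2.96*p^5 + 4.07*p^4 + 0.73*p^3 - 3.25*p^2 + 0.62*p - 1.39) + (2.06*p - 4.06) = -2.96*p^5 + 4.07*p^4 + 0.73*p^3 - 3.25*p^2 + 2.68*p - 5.45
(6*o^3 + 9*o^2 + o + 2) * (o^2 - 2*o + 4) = 6*o^5 - 3*o^4 + 7*o^3 + 36*o^2 + 8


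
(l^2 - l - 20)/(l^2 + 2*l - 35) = (l + 4)/(l + 7)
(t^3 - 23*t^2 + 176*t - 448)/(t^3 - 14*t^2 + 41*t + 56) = (t - 8)/(t + 1)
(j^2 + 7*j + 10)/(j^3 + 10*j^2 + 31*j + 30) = 1/(j + 3)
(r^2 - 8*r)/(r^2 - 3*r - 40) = r/(r + 5)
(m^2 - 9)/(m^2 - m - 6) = (m + 3)/(m + 2)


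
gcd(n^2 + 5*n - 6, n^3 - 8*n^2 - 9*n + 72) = 1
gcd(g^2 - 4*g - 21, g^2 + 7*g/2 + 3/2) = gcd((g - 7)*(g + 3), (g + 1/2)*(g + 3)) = g + 3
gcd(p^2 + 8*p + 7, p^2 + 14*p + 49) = p + 7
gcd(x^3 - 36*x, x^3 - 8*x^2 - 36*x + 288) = x^2 - 36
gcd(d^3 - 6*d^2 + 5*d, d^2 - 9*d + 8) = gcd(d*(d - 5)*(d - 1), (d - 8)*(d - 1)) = d - 1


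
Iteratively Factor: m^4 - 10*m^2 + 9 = (m + 1)*(m^3 - m^2 - 9*m + 9) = (m - 3)*(m + 1)*(m^2 + 2*m - 3) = (m - 3)*(m - 1)*(m + 1)*(m + 3)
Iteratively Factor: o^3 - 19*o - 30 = (o + 3)*(o^2 - 3*o - 10) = (o + 2)*(o + 3)*(o - 5)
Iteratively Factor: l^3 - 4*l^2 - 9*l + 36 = (l - 4)*(l^2 - 9) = (l - 4)*(l + 3)*(l - 3)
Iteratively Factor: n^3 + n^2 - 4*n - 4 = (n + 2)*(n^2 - n - 2) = (n + 1)*(n + 2)*(n - 2)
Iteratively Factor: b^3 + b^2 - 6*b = (b)*(b^2 + b - 6) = b*(b - 2)*(b + 3)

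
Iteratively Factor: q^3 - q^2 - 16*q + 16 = (q - 1)*(q^2 - 16) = (q - 4)*(q - 1)*(q + 4)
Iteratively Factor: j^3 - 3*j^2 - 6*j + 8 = (j - 4)*(j^2 + j - 2) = (j - 4)*(j - 1)*(j + 2)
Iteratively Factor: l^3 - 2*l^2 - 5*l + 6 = (l - 1)*(l^2 - l - 6) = (l - 1)*(l + 2)*(l - 3)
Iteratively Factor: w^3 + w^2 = (w + 1)*(w^2) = w*(w + 1)*(w)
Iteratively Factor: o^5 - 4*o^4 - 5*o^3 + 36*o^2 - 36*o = (o - 2)*(o^4 - 2*o^3 - 9*o^2 + 18*o) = (o - 3)*(o - 2)*(o^3 + o^2 - 6*o) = o*(o - 3)*(o - 2)*(o^2 + o - 6) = o*(o - 3)*(o - 2)*(o + 3)*(o - 2)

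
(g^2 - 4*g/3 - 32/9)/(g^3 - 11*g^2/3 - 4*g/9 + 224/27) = 3/(3*g - 7)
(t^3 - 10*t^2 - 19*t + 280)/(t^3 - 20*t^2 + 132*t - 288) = (t^2 - 2*t - 35)/(t^2 - 12*t + 36)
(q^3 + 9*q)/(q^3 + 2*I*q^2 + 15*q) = (q + 3*I)/(q + 5*I)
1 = 1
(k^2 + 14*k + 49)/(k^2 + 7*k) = (k + 7)/k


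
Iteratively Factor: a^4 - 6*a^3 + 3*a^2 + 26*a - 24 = (a - 4)*(a^3 - 2*a^2 - 5*a + 6) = (a - 4)*(a - 3)*(a^2 + a - 2) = (a - 4)*(a - 3)*(a + 2)*(a - 1)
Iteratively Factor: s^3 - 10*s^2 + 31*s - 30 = (s - 2)*(s^2 - 8*s + 15) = (s - 3)*(s - 2)*(s - 5)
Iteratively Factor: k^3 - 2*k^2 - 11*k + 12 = (k - 4)*(k^2 + 2*k - 3) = (k - 4)*(k - 1)*(k + 3)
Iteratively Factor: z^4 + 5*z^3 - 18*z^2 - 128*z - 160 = (z + 4)*(z^3 + z^2 - 22*z - 40) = (z - 5)*(z + 4)*(z^2 + 6*z + 8) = (z - 5)*(z + 2)*(z + 4)*(z + 4)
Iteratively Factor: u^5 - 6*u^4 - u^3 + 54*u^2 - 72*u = (u)*(u^4 - 6*u^3 - u^2 + 54*u - 72) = u*(u - 2)*(u^3 - 4*u^2 - 9*u + 36) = u*(u - 4)*(u - 2)*(u^2 - 9) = u*(u - 4)*(u - 3)*(u - 2)*(u + 3)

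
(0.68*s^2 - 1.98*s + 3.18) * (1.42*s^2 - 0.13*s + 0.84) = 0.9656*s^4 - 2.9*s^3 + 5.3442*s^2 - 2.0766*s + 2.6712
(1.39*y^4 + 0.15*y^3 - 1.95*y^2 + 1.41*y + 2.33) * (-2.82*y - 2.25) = -3.9198*y^5 - 3.5505*y^4 + 5.1615*y^3 + 0.411300000000001*y^2 - 9.7431*y - 5.2425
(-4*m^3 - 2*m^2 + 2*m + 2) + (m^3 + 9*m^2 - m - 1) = -3*m^3 + 7*m^2 + m + 1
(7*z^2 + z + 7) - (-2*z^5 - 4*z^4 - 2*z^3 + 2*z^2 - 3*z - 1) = 2*z^5 + 4*z^4 + 2*z^3 + 5*z^2 + 4*z + 8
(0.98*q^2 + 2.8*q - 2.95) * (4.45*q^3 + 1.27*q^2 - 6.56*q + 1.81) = 4.361*q^5 + 13.7046*q^4 - 16.0003*q^3 - 20.3407*q^2 + 24.42*q - 5.3395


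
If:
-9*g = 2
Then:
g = -2/9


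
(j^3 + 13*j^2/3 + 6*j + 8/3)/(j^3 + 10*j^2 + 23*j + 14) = (j + 4/3)/(j + 7)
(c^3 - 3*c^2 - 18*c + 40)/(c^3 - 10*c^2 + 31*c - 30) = (c + 4)/(c - 3)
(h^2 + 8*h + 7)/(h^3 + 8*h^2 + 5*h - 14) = (h + 1)/(h^2 + h - 2)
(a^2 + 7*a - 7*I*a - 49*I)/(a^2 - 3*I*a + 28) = (a + 7)/(a + 4*I)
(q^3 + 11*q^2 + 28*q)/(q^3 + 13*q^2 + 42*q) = (q + 4)/(q + 6)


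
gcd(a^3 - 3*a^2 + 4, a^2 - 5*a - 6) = a + 1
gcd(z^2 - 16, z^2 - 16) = z^2 - 16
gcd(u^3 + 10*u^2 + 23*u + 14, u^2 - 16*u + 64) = 1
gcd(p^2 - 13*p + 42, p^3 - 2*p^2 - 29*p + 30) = p - 6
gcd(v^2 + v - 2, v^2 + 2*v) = v + 2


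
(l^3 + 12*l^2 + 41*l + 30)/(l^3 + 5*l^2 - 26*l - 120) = (l^2 + 6*l + 5)/(l^2 - l - 20)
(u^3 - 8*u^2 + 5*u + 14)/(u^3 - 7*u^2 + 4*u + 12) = (u - 7)/(u - 6)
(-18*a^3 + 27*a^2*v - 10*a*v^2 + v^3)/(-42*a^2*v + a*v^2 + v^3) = (3*a^2 - 4*a*v + v^2)/(v*(7*a + v))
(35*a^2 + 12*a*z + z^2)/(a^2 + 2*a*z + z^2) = (35*a^2 + 12*a*z + z^2)/(a^2 + 2*a*z + z^2)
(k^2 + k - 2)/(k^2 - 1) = (k + 2)/(k + 1)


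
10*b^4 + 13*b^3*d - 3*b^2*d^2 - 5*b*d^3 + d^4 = (-5*b + d)*(-2*b + d)*(b + d)^2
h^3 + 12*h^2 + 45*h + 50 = (h + 2)*(h + 5)^2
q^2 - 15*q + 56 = (q - 8)*(q - 7)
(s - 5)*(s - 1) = s^2 - 6*s + 5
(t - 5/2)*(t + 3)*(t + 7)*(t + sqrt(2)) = t^4 + sqrt(2)*t^3 + 15*t^3/2 - 4*t^2 + 15*sqrt(2)*t^2/2 - 105*t/2 - 4*sqrt(2)*t - 105*sqrt(2)/2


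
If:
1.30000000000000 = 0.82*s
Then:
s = 1.59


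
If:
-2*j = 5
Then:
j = -5/2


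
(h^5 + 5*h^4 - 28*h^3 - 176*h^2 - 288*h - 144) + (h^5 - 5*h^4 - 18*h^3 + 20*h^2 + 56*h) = 2*h^5 - 46*h^3 - 156*h^2 - 232*h - 144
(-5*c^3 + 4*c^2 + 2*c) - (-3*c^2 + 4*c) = -5*c^3 + 7*c^2 - 2*c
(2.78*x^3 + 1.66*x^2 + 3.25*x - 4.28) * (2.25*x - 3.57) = 6.255*x^4 - 6.1896*x^3 + 1.3863*x^2 - 21.2325*x + 15.2796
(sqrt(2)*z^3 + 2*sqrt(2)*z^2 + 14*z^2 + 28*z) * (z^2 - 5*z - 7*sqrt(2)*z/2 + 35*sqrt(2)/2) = sqrt(2)*z^5 - 3*sqrt(2)*z^4 + 7*z^4 - 59*sqrt(2)*z^3 - 21*z^3 - 70*z^2 + 147*sqrt(2)*z^2 + 490*sqrt(2)*z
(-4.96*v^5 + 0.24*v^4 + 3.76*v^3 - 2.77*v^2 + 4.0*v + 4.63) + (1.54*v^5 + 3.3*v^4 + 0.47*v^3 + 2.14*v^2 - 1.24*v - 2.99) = -3.42*v^5 + 3.54*v^4 + 4.23*v^3 - 0.63*v^2 + 2.76*v + 1.64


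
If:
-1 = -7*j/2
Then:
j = 2/7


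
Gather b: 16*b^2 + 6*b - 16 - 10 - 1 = 16*b^2 + 6*b - 27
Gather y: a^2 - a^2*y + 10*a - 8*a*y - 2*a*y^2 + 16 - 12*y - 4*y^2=a^2 + 10*a + y^2*(-2*a - 4) + y*(-a^2 - 8*a - 12) + 16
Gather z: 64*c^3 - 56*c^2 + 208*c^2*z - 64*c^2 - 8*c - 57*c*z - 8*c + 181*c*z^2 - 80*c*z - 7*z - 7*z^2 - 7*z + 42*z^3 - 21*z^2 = 64*c^3 - 120*c^2 - 16*c + 42*z^3 + z^2*(181*c - 28) + z*(208*c^2 - 137*c - 14)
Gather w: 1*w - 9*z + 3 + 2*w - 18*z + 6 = 3*w - 27*z + 9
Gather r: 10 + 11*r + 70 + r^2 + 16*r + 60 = r^2 + 27*r + 140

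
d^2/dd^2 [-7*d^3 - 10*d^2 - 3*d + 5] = -42*d - 20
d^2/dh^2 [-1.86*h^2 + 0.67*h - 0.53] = -3.72000000000000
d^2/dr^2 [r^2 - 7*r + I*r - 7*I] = 2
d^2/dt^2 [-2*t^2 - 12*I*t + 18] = -4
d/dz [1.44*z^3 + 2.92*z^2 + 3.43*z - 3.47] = 4.32*z^2 + 5.84*z + 3.43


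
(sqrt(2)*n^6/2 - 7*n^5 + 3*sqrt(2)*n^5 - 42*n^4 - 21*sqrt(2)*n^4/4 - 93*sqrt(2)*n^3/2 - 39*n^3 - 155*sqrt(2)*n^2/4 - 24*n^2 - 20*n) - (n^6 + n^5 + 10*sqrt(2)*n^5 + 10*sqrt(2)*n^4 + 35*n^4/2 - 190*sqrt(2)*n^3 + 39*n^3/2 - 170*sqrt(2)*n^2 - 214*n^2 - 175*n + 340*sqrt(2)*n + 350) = -n^6 + sqrt(2)*n^6/2 - 7*sqrt(2)*n^5 - 8*n^5 - 119*n^4/2 - 61*sqrt(2)*n^4/4 - 117*n^3/2 + 287*sqrt(2)*n^3/2 + 525*sqrt(2)*n^2/4 + 190*n^2 - 340*sqrt(2)*n + 155*n - 350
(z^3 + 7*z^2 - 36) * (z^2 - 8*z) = z^5 - z^4 - 56*z^3 - 36*z^2 + 288*z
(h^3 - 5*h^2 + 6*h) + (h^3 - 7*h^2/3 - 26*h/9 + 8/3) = 2*h^3 - 22*h^2/3 + 28*h/9 + 8/3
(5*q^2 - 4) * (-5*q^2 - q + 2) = -25*q^4 - 5*q^3 + 30*q^2 + 4*q - 8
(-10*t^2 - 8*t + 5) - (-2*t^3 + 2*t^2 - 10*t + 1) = 2*t^3 - 12*t^2 + 2*t + 4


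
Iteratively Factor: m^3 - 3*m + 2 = (m - 1)*(m^2 + m - 2) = (m - 1)*(m + 2)*(m - 1)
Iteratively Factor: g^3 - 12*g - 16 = (g + 2)*(g^2 - 2*g - 8) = (g + 2)^2*(g - 4)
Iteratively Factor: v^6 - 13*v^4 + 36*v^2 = (v + 3)*(v^5 - 3*v^4 - 4*v^3 + 12*v^2) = (v - 3)*(v + 3)*(v^4 - 4*v^2) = v*(v - 3)*(v + 3)*(v^3 - 4*v) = v*(v - 3)*(v - 2)*(v + 3)*(v^2 + 2*v) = v^2*(v - 3)*(v - 2)*(v + 3)*(v + 2)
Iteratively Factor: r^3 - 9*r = (r)*(r^2 - 9) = r*(r + 3)*(r - 3)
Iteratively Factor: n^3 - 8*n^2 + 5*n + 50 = (n - 5)*(n^2 - 3*n - 10) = (n - 5)^2*(n + 2)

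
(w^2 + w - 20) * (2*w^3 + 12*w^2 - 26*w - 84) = 2*w^5 + 14*w^4 - 54*w^3 - 350*w^2 + 436*w + 1680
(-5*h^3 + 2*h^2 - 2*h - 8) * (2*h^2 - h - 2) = -10*h^5 + 9*h^4 + 4*h^3 - 18*h^2 + 12*h + 16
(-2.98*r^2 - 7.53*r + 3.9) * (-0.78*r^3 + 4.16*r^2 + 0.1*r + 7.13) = 2.3244*r^5 - 6.5234*r^4 - 34.6648*r^3 - 5.7764*r^2 - 53.2989*r + 27.807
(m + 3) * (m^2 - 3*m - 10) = m^3 - 19*m - 30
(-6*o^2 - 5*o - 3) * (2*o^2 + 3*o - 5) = -12*o^4 - 28*o^3 + 9*o^2 + 16*o + 15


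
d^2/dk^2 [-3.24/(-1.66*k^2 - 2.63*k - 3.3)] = (-17.856288*k^2 - 28.290384*k + 3.24*(3.32*k + 2.63)*(6.64*k + 5.26) - 35.49744)/(1.66*k^2 + 2.63*k + 3.3)^3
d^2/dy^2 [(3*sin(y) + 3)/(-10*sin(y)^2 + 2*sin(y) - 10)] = 3*(25*sin(y)^5 + 105*sin(y)^4 - 215*sin(y)^3 - 244*sin(y)^2 + 210*sin(y) + 38)/(2*(5*sin(y)^2 - sin(y) + 5)^3)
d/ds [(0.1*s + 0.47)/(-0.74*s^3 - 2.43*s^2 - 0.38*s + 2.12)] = (0.148*s^3 + 1.2864*s^2 + 2.2842*s + 0.3906)/(0.5476*s^6 + 3.5964*s^5 + 6.4673*s^4 - 1.2908*s^3 - 10.1588*s^2 - 1.6112*s + 4.4944)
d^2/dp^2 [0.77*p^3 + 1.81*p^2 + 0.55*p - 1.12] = 4.62*p + 3.62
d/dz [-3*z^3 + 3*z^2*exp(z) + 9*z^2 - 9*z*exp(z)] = 3*z^2*exp(z) - 9*z^2 - 3*z*exp(z) + 18*z - 9*exp(z)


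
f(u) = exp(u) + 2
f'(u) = exp(u)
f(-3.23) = 2.04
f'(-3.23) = 0.04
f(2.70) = 16.88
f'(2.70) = 14.88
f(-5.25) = 2.01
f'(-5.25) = 0.01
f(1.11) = 5.03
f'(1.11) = 3.03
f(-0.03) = 2.97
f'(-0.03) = 0.97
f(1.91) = 8.75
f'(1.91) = 6.75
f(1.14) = 5.13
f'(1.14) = 3.13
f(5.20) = 183.27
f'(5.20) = 181.27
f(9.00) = 8105.08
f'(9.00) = 8103.08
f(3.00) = 22.09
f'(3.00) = 20.09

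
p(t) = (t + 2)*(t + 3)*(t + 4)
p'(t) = (t + 2)*(t + 3) + (t + 2)*(t + 4) + (t + 3)*(t + 4) = 3*t^2 + 18*t + 26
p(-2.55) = -0.36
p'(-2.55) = -0.39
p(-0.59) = 11.59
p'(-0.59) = 16.42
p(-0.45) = 14.03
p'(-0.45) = 18.51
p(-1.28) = 3.37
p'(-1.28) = 7.88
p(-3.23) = 0.22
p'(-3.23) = -0.84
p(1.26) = 73.05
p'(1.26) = 53.44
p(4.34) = 388.11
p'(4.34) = 160.63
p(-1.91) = 0.21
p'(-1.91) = 2.56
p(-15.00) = -1716.00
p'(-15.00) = 431.00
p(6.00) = 720.00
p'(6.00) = 242.00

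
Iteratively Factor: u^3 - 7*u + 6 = (u - 1)*(u^2 + u - 6) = (u - 1)*(u + 3)*(u - 2)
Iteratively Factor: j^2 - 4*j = (j)*(j - 4)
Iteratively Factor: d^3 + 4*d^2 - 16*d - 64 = (d - 4)*(d^2 + 8*d + 16) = (d - 4)*(d + 4)*(d + 4)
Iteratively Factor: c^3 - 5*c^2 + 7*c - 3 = (c - 3)*(c^2 - 2*c + 1) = (c - 3)*(c - 1)*(c - 1)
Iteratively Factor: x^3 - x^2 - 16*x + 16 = (x - 4)*(x^2 + 3*x - 4) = (x - 4)*(x + 4)*(x - 1)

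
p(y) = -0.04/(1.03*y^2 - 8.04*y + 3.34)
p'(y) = -0.04*(8.04 - 2.06*y)/(1.03*y^2 - 8.04*y + 3.34)^2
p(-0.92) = -0.00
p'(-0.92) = -0.00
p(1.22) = 0.01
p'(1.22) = -0.01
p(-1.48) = -0.00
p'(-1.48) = -0.00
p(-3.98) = -0.00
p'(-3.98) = -0.00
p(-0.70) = -0.00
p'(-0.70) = -0.00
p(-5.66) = -0.00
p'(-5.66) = -0.00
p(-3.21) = -0.00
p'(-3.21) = -0.00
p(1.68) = 0.01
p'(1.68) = -0.00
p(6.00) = 0.01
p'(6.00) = 0.00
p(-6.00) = -0.00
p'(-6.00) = -0.00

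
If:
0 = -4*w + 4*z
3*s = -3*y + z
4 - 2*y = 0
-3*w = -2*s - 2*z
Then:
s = -6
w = -12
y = 2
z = -12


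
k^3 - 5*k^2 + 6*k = k*(k - 3)*(k - 2)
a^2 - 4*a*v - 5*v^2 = (a - 5*v)*(a + v)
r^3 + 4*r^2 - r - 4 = (r - 1)*(r + 1)*(r + 4)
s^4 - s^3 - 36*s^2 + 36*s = s*(s - 6)*(s - 1)*(s + 6)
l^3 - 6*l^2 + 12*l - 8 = (l - 2)^3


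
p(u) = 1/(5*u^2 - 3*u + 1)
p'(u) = (3 - 10*u)/(5*u^2 - 3*u + 1)^2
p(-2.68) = 0.02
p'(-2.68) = 0.01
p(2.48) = 0.04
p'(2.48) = -0.04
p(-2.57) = 0.02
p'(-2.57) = 0.02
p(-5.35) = 0.01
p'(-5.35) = 0.00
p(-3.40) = 0.01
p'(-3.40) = 0.01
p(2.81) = 0.03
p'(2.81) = -0.02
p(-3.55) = 0.01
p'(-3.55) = 0.01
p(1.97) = 0.07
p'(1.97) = -0.08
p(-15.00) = 0.00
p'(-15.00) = 0.00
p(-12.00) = 0.00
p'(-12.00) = 0.00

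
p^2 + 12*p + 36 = (p + 6)^2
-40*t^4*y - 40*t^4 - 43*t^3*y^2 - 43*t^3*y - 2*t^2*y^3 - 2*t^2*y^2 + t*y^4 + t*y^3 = (-8*t + y)*(t + y)*(5*t + y)*(t*y + t)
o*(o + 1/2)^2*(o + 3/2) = o^4 + 5*o^3/2 + 7*o^2/4 + 3*o/8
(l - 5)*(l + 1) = l^2 - 4*l - 5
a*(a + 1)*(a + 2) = a^3 + 3*a^2 + 2*a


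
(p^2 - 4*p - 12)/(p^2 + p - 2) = (p - 6)/(p - 1)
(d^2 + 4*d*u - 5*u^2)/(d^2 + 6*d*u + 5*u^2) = (d - u)/(d + u)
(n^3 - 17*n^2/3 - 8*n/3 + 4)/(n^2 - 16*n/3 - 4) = (3*n^2 + n - 2)/(3*n + 2)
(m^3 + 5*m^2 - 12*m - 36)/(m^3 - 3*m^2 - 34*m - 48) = (m^2 + 3*m - 18)/(m^2 - 5*m - 24)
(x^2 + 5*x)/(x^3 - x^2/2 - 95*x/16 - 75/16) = 16*x*(x + 5)/(16*x^3 - 8*x^2 - 95*x - 75)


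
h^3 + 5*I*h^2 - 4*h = h*(h + I)*(h + 4*I)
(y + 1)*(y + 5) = y^2 + 6*y + 5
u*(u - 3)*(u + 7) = u^3 + 4*u^2 - 21*u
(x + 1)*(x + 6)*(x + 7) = x^3 + 14*x^2 + 55*x + 42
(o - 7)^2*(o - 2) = o^3 - 16*o^2 + 77*o - 98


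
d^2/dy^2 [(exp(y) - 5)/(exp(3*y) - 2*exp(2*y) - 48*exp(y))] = (4*exp(5*y) - 51*exp(4*y) + 306*exp(3*y) + 304*exp(2*y) - 1440*exp(y) - 11520)*exp(-y)/(exp(6*y) - 6*exp(5*y) - 132*exp(4*y) + 568*exp(3*y) + 6336*exp(2*y) - 13824*exp(y) - 110592)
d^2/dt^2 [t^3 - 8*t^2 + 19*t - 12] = 6*t - 16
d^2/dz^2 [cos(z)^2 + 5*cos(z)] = -5*cos(z) - 2*cos(2*z)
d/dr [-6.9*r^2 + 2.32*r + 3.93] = 2.32 - 13.8*r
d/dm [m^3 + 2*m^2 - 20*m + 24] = 3*m^2 + 4*m - 20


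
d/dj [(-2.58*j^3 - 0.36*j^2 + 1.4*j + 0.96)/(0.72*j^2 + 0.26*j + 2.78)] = (-1.8576*j^4 - 1.3416*j^3 - 22.6188*j^2 - 3.384*j + 3.6424)/(0.5184*j^4 + 0.3744*j^3 + 4.0708*j^2 + 1.4456*j + 7.7284)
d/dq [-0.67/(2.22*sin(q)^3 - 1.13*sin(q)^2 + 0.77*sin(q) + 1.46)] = (4.4622*sin(q)^2 - 1.5142*sin(q) + 0.5159)*cos(q)/(2.22*sin(q)^3 - 1.13*sin(q)^2 + 0.77*sin(q) + 1.46)^2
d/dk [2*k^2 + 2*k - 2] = 4*k + 2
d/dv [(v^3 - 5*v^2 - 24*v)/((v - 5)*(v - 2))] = (v^4 - 14*v^3 + 89*v^2 - 100*v - 240)/(v^4 - 14*v^3 + 69*v^2 - 140*v + 100)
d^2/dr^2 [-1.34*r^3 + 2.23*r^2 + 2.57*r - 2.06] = 4.46 - 8.04*r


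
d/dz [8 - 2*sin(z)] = -2*cos(z)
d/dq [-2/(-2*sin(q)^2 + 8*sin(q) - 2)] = 2*(2 - sin(q))*cos(q)/(sin(q)^2 - 4*sin(q) + 1)^2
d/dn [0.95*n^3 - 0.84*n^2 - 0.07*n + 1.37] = 2.85*n^2 - 1.68*n - 0.07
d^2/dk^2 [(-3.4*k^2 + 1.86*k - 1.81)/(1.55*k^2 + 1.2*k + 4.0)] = (21.5853*k^3 + 100.38885*k^2 - 89.3916*k - 109.4248)/(3.723875*k^6 + 8.649*k^5 + 35.526*k^4 + 46.368*k^3 + 91.68*k^2 + 57.6*k + 64.0)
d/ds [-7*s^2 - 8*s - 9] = -14*s - 8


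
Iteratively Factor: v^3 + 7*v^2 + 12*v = (v + 3)*(v^2 + 4*v) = (v + 3)*(v + 4)*(v)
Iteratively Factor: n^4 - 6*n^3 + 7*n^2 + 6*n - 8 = (n - 4)*(n^3 - 2*n^2 - n + 2) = (n - 4)*(n - 2)*(n^2 - 1) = (n - 4)*(n - 2)*(n - 1)*(n + 1)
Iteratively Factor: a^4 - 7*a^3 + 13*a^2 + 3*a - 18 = (a - 2)*(a^3 - 5*a^2 + 3*a + 9) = (a - 2)*(a + 1)*(a^2 - 6*a + 9) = (a - 3)*(a - 2)*(a + 1)*(a - 3)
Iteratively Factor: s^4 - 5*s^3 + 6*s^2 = (s - 3)*(s^3 - 2*s^2) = s*(s - 3)*(s^2 - 2*s) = s*(s - 3)*(s - 2)*(s)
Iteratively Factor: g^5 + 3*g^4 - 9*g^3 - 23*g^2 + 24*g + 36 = (g + 3)*(g^4 - 9*g^2 + 4*g + 12) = (g + 1)*(g + 3)*(g^3 - g^2 - 8*g + 12) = (g + 1)*(g + 3)^2*(g^2 - 4*g + 4) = (g - 2)*(g + 1)*(g + 3)^2*(g - 2)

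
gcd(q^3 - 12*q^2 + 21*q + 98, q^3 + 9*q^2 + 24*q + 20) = q + 2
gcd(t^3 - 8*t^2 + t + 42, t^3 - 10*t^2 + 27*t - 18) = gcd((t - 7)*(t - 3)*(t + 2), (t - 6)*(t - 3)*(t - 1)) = t - 3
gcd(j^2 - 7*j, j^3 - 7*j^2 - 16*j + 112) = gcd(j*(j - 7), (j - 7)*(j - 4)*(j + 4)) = j - 7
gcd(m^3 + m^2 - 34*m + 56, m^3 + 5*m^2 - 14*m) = m^2 + 5*m - 14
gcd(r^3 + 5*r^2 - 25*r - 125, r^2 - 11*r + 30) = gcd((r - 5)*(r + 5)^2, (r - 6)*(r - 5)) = r - 5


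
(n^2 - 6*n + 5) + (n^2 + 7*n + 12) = 2*n^2 + n + 17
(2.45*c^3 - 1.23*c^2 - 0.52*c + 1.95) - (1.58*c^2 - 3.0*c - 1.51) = 2.45*c^3 - 2.81*c^2 + 2.48*c + 3.46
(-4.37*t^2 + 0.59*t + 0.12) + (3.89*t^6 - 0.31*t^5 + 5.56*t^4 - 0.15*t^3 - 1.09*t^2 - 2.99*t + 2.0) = 3.89*t^6 - 0.31*t^5 + 5.56*t^4 - 0.15*t^3 - 5.46*t^2 - 2.4*t + 2.12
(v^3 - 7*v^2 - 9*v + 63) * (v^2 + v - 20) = v^5 - 6*v^4 - 36*v^3 + 194*v^2 + 243*v - 1260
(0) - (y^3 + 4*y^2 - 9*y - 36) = -y^3 - 4*y^2 + 9*y + 36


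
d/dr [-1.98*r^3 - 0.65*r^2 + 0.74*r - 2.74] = -5.94*r^2 - 1.3*r + 0.74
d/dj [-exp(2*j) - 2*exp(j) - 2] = -2*(exp(j) + 1)*exp(j)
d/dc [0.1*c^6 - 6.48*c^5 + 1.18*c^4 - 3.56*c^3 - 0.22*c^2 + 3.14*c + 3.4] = 0.6*c^5 - 32.4*c^4 + 4.72*c^3 - 10.68*c^2 - 0.44*c + 3.14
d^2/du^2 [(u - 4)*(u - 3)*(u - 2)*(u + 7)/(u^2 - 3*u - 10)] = 2*(u^6 - 9*u^5 - 3*u^4 + 249*u^3 - 1194*u^2 + 5652*u - 11632)/(u^6 - 9*u^5 - 3*u^4 + 153*u^3 + 30*u^2 - 900*u - 1000)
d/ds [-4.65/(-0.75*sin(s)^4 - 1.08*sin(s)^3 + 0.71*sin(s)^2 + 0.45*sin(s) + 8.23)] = (-13.95*sin(s)^3 - 15.066*sin(s)^2 + 6.603*sin(s) + 2.0925)*cos(s)/(-0.75*sin(s)^4 - 1.08*sin(s)^3 + 0.71*sin(s)^2 + 0.45*sin(s) + 8.23)^2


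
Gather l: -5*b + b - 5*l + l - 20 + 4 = -4*b - 4*l - 16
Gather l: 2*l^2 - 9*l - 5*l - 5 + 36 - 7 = 2*l^2 - 14*l + 24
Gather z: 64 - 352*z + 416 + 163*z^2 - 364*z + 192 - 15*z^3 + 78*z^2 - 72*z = -15*z^3 + 241*z^2 - 788*z + 672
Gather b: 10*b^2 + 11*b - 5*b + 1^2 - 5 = 10*b^2 + 6*b - 4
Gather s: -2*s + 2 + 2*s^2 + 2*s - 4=2*s^2 - 2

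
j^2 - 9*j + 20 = (j - 5)*(j - 4)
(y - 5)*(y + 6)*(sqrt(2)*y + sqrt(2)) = sqrt(2)*y^3 + 2*sqrt(2)*y^2 - 29*sqrt(2)*y - 30*sqrt(2)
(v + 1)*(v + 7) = v^2 + 8*v + 7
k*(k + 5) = k^2 + 5*k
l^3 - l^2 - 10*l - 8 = (l - 4)*(l + 1)*(l + 2)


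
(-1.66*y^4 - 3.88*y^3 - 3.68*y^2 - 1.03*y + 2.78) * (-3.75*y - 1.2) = 6.225*y^5 + 16.542*y^4 + 18.456*y^3 + 8.2785*y^2 - 9.189*y - 3.336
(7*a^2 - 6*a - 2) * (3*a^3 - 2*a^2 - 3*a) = 21*a^5 - 32*a^4 - 15*a^3 + 22*a^2 + 6*a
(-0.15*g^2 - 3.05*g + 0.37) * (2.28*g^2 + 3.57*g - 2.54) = -0.342*g^4 - 7.4895*g^3 - 9.6639*g^2 + 9.0679*g - 0.9398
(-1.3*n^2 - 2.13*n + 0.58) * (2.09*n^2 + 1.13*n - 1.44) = -2.717*n^4 - 5.9207*n^3 + 0.6773*n^2 + 3.7226*n - 0.8352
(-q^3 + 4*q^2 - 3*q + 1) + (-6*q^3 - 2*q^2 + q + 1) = -7*q^3 + 2*q^2 - 2*q + 2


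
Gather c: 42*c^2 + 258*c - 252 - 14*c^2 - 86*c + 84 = 28*c^2 + 172*c - 168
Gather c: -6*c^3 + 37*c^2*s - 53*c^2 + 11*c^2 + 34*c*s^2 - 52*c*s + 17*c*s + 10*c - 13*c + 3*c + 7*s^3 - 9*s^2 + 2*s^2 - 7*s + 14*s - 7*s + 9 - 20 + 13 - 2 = -6*c^3 + c^2*(37*s - 42) + c*(34*s^2 - 35*s) + 7*s^3 - 7*s^2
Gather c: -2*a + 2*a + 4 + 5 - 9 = 0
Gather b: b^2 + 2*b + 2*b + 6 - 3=b^2 + 4*b + 3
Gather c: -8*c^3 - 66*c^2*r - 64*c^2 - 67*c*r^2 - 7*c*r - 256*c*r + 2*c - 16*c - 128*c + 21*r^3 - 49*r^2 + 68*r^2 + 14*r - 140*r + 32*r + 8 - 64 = -8*c^3 + c^2*(-66*r - 64) + c*(-67*r^2 - 263*r - 142) + 21*r^3 + 19*r^2 - 94*r - 56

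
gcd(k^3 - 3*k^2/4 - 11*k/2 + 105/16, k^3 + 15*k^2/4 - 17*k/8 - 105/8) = k^2 + 3*k/4 - 35/8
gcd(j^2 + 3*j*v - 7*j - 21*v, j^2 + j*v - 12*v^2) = 1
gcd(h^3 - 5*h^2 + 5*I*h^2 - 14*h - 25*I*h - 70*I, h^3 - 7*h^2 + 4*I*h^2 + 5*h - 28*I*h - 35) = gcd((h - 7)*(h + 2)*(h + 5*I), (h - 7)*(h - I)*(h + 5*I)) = h^2 + h*(-7 + 5*I) - 35*I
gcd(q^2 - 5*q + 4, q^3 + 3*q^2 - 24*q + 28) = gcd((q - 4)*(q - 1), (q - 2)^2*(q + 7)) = 1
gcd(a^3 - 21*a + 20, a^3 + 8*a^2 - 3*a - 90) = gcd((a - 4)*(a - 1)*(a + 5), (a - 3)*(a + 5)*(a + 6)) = a + 5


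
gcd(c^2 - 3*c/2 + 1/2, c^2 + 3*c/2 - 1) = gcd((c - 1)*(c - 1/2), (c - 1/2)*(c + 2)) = c - 1/2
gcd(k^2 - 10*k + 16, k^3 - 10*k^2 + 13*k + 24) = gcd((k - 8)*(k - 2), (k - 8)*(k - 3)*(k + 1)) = k - 8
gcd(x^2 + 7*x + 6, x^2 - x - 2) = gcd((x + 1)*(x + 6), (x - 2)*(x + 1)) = x + 1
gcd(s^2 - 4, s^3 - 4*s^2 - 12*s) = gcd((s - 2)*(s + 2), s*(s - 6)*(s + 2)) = s + 2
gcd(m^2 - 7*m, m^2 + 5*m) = m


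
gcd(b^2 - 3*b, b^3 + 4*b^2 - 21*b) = b^2 - 3*b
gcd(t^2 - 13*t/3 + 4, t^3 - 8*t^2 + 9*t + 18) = t - 3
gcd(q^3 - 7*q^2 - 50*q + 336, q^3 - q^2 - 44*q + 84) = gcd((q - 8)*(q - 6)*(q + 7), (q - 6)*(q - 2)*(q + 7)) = q^2 + q - 42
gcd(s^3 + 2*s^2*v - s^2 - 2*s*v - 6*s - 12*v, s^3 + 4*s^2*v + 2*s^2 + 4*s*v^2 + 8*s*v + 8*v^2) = s^2 + 2*s*v + 2*s + 4*v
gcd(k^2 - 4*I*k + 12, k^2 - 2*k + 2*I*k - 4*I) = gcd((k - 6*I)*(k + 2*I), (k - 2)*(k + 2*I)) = k + 2*I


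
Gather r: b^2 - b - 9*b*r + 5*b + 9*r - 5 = b^2 + 4*b + r*(9 - 9*b) - 5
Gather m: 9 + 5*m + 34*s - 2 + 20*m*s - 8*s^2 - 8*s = m*(20*s + 5) - 8*s^2 + 26*s + 7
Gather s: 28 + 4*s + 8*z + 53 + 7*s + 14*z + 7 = 11*s + 22*z + 88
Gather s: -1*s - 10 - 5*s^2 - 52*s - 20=-5*s^2 - 53*s - 30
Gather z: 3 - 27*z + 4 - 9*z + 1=8 - 36*z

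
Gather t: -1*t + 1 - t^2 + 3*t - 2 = -t^2 + 2*t - 1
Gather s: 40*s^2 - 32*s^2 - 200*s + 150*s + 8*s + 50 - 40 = 8*s^2 - 42*s + 10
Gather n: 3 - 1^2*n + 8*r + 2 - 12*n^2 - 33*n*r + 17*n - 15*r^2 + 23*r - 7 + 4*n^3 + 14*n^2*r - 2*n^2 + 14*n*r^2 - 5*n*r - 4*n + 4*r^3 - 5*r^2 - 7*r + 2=4*n^3 + n^2*(14*r - 14) + n*(14*r^2 - 38*r + 12) + 4*r^3 - 20*r^2 + 24*r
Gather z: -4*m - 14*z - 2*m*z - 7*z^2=-4*m - 7*z^2 + z*(-2*m - 14)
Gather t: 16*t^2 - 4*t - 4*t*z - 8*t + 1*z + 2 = 16*t^2 + t*(-4*z - 12) + z + 2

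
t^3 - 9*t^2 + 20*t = t*(t - 5)*(t - 4)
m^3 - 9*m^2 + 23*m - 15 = (m - 5)*(m - 3)*(m - 1)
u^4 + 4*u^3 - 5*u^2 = u^2*(u - 1)*(u + 5)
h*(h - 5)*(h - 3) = h^3 - 8*h^2 + 15*h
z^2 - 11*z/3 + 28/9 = (z - 7/3)*(z - 4/3)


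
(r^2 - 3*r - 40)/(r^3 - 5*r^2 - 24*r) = (r + 5)/(r*(r + 3))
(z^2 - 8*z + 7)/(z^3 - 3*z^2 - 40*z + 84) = (z - 1)/(z^2 + 4*z - 12)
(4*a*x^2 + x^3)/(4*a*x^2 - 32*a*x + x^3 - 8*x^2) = x/(x - 8)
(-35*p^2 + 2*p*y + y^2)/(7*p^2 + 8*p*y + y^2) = (-5*p + y)/(p + y)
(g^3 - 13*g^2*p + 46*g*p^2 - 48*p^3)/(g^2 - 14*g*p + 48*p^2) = (-g^2 + 5*g*p - 6*p^2)/(-g + 6*p)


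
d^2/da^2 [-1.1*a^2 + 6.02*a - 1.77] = -2.20000000000000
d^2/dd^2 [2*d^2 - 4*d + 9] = 4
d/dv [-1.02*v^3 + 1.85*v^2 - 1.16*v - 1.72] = -3.06*v^2 + 3.7*v - 1.16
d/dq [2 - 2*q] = -2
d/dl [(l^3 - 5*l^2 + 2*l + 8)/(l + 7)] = 2*(l^3 + 8*l^2 - 35*l + 3)/(l^2 + 14*l + 49)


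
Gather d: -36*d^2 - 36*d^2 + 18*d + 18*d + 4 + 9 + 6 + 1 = -72*d^2 + 36*d + 20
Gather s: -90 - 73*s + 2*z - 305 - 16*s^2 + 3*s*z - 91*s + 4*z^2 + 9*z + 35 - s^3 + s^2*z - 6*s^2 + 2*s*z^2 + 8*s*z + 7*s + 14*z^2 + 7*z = -s^3 + s^2*(z - 22) + s*(2*z^2 + 11*z - 157) + 18*z^2 + 18*z - 360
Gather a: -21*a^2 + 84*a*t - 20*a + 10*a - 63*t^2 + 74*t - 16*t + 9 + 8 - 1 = -21*a^2 + a*(84*t - 10) - 63*t^2 + 58*t + 16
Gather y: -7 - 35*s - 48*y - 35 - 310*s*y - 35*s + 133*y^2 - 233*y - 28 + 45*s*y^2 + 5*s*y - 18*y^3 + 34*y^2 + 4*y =-70*s - 18*y^3 + y^2*(45*s + 167) + y*(-305*s - 277) - 70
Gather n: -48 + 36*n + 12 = 36*n - 36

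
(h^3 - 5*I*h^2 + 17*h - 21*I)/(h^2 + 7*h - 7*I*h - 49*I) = (h^2 + 2*I*h + 3)/(h + 7)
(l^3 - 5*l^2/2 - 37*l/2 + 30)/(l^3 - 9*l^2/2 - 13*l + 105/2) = (2*l^2 + 5*l - 12)/(2*l^2 + l - 21)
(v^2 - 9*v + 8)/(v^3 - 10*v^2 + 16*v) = (v - 1)/(v*(v - 2))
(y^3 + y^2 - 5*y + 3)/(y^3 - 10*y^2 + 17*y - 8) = (y + 3)/(y - 8)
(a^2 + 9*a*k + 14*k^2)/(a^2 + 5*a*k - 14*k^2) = (a + 2*k)/(a - 2*k)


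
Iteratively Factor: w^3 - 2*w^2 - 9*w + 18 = (w - 3)*(w^2 + w - 6) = (w - 3)*(w - 2)*(w + 3)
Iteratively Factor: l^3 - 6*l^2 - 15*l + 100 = (l - 5)*(l^2 - l - 20) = (l - 5)^2*(l + 4)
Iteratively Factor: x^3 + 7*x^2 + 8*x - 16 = (x + 4)*(x^2 + 3*x - 4) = (x - 1)*(x + 4)*(x + 4)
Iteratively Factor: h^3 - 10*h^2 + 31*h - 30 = (h - 5)*(h^2 - 5*h + 6) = (h - 5)*(h - 3)*(h - 2)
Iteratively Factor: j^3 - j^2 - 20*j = (j)*(j^2 - j - 20) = j*(j - 5)*(j + 4)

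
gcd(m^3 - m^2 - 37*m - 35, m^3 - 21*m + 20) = m + 5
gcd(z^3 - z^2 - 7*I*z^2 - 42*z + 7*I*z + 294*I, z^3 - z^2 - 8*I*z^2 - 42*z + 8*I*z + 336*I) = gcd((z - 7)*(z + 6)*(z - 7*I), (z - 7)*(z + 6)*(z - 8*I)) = z^2 - z - 42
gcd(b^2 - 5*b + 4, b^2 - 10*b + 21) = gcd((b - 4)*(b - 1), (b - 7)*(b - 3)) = 1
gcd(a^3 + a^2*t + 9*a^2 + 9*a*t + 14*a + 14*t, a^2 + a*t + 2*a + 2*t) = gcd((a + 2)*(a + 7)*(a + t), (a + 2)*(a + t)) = a^2 + a*t + 2*a + 2*t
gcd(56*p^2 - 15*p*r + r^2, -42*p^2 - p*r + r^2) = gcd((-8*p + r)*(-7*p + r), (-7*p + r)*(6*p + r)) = 7*p - r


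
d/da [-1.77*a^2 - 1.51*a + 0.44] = -3.54*a - 1.51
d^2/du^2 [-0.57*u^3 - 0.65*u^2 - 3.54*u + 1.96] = -3.42*u - 1.3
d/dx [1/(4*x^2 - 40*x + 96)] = (5 - x)/(2*(x^2 - 10*x + 24)^2)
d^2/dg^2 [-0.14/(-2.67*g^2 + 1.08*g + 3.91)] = (1.996092*g^2 - 0.807408*g - 0.14*(5.34*g - 1.08)*(10.68*g - 2.16) - 2.923116)/(-2.67*g^2 + 1.08*g + 3.91)^3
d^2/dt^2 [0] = 0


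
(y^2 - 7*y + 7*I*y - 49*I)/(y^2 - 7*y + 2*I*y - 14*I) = (y + 7*I)/(y + 2*I)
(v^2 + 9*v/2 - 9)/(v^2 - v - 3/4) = 2*(v + 6)/(2*v + 1)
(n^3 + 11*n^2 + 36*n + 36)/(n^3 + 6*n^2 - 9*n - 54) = (n + 2)/(n - 3)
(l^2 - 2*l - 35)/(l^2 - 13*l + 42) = (l + 5)/(l - 6)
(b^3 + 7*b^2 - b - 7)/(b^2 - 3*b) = (b^3 + 7*b^2 - b - 7)/(b*(b - 3))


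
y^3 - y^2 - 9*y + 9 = (y - 3)*(y - 1)*(y + 3)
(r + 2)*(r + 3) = r^2 + 5*r + 6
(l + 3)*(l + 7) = l^2 + 10*l + 21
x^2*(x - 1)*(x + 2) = x^4 + x^3 - 2*x^2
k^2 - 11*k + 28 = (k - 7)*(k - 4)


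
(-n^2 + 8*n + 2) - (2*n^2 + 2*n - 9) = -3*n^2 + 6*n + 11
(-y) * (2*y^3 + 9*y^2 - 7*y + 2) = -2*y^4 - 9*y^3 + 7*y^2 - 2*y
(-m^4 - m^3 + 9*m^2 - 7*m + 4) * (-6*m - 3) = 6*m^5 + 9*m^4 - 51*m^3 + 15*m^2 - 3*m - 12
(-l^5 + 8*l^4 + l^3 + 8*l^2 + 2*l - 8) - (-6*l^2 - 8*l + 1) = -l^5 + 8*l^4 + l^3 + 14*l^2 + 10*l - 9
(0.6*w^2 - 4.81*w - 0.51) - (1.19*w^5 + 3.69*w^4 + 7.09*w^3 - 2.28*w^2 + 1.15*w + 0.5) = -1.19*w^5 - 3.69*w^4 - 7.09*w^3 + 2.88*w^2 - 5.96*w - 1.01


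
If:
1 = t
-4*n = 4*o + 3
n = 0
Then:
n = 0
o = -3/4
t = 1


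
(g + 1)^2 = g^2 + 2*g + 1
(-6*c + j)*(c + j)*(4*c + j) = -24*c^3 - 26*c^2*j - c*j^2 + j^3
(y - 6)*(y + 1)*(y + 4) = y^3 - y^2 - 26*y - 24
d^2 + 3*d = d*(d + 3)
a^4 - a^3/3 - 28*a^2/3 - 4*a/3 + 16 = (a - 3)*(a - 4/3)*(a + 2)^2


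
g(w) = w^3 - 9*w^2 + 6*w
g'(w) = 3*w^2 - 18*w + 6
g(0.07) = 0.38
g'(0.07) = 4.75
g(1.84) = -13.20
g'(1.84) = -16.96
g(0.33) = 1.04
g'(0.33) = 0.39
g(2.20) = -19.71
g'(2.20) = -19.08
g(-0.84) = -11.98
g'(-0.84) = 23.24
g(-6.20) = -621.49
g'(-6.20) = 232.92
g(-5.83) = -539.04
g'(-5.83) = 212.91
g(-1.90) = -50.75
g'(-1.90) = 51.03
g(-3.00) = -126.00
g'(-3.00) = 87.00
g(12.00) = 504.00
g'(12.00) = 222.00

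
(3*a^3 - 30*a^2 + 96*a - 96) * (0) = 0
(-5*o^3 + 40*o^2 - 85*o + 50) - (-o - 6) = -5*o^3 + 40*o^2 - 84*o + 56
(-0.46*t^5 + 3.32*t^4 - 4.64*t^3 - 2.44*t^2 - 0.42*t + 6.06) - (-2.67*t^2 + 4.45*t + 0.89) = -0.46*t^5 + 3.32*t^4 - 4.64*t^3 + 0.23*t^2 - 4.87*t + 5.17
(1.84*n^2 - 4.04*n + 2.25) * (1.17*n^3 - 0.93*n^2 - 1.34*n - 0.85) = 2.1528*n^5 - 6.438*n^4 + 3.9241*n^3 + 1.7571*n^2 + 0.419*n - 1.9125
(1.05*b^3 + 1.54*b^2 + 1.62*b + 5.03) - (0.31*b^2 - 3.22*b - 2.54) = 1.05*b^3 + 1.23*b^2 + 4.84*b + 7.57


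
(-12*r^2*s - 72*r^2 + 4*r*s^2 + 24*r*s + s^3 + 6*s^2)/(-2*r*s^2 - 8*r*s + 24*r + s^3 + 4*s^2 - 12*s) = (6*r + s)/(s - 2)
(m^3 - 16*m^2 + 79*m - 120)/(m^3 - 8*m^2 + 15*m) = (m - 8)/m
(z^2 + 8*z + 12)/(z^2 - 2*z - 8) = (z + 6)/(z - 4)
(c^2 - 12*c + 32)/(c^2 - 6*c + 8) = (c - 8)/(c - 2)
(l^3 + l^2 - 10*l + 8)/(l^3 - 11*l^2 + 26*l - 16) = (l + 4)/(l - 8)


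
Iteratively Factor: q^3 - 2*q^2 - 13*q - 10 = (q + 1)*(q^2 - 3*q - 10) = (q + 1)*(q + 2)*(q - 5)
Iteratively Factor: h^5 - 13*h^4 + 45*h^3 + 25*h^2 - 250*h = (h - 5)*(h^4 - 8*h^3 + 5*h^2 + 50*h) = (h - 5)*(h + 2)*(h^3 - 10*h^2 + 25*h) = h*(h - 5)*(h + 2)*(h^2 - 10*h + 25) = h*(h - 5)^2*(h + 2)*(h - 5)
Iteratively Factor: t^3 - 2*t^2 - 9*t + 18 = (t + 3)*(t^2 - 5*t + 6) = (t - 3)*(t + 3)*(t - 2)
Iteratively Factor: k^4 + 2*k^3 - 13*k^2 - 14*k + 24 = (k + 2)*(k^3 - 13*k + 12) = (k - 1)*(k + 2)*(k^2 + k - 12) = (k - 3)*(k - 1)*(k + 2)*(k + 4)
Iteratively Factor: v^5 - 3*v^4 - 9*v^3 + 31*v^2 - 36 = (v - 3)*(v^4 - 9*v^2 + 4*v + 12) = (v - 3)*(v - 2)*(v^3 + 2*v^2 - 5*v - 6) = (v - 3)*(v - 2)*(v + 1)*(v^2 + v - 6) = (v - 3)*(v - 2)*(v + 1)*(v + 3)*(v - 2)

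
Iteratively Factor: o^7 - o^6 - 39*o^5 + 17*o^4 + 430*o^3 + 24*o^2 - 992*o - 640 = (o - 2)*(o^6 + o^5 - 37*o^4 - 57*o^3 + 316*o^2 + 656*o + 320) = (o - 5)*(o - 2)*(o^5 + 6*o^4 - 7*o^3 - 92*o^2 - 144*o - 64) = (o - 5)*(o - 2)*(o + 4)*(o^4 + 2*o^3 - 15*o^2 - 32*o - 16) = (o - 5)*(o - 2)*(o + 1)*(o + 4)*(o^3 + o^2 - 16*o - 16) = (o - 5)*(o - 2)*(o + 1)*(o + 4)^2*(o^2 - 3*o - 4) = (o - 5)*(o - 2)*(o + 1)^2*(o + 4)^2*(o - 4)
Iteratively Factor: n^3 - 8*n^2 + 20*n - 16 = (n - 2)*(n^2 - 6*n + 8) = (n - 2)^2*(n - 4)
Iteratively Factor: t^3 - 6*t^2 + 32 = (t - 4)*(t^2 - 2*t - 8) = (t - 4)^2*(t + 2)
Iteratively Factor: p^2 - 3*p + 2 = (p - 2)*(p - 1)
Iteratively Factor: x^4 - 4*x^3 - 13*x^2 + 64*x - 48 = (x - 4)*(x^3 - 13*x + 12) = (x - 4)*(x + 4)*(x^2 - 4*x + 3) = (x - 4)*(x - 1)*(x + 4)*(x - 3)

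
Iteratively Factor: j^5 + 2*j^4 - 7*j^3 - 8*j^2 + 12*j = (j - 1)*(j^4 + 3*j^3 - 4*j^2 - 12*j) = (j - 2)*(j - 1)*(j^3 + 5*j^2 + 6*j) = j*(j - 2)*(j - 1)*(j^2 + 5*j + 6) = j*(j - 2)*(j - 1)*(j + 3)*(j + 2)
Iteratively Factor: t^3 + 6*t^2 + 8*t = (t + 4)*(t^2 + 2*t) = t*(t + 4)*(t + 2)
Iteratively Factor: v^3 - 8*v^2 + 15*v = (v - 3)*(v^2 - 5*v) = (v - 5)*(v - 3)*(v)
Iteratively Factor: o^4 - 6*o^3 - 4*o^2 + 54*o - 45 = (o - 1)*(o^3 - 5*o^2 - 9*o + 45) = (o - 3)*(o - 1)*(o^2 - 2*o - 15) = (o - 3)*(o - 1)*(o + 3)*(o - 5)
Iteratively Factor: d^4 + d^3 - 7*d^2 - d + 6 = (d - 1)*(d^3 + 2*d^2 - 5*d - 6) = (d - 1)*(d + 1)*(d^2 + d - 6) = (d - 1)*(d + 1)*(d + 3)*(d - 2)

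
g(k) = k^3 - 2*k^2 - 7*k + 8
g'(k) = 3*k^2 - 4*k - 7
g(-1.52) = 10.51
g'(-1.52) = 6.01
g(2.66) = -5.95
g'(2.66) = 3.59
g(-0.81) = 11.83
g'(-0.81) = -1.79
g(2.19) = -6.42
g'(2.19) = -1.37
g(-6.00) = -238.00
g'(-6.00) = 125.00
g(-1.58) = 10.12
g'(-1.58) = 6.81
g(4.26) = 19.19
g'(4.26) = 30.40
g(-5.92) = -228.13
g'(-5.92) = 121.82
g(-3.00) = -16.00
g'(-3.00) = 32.00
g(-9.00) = -820.00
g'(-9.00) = 272.00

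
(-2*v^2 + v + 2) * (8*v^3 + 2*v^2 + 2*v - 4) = -16*v^5 + 4*v^4 + 14*v^3 + 14*v^2 - 8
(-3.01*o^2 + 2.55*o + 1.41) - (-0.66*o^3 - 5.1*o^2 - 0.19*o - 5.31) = 0.66*o^3 + 2.09*o^2 + 2.74*o + 6.72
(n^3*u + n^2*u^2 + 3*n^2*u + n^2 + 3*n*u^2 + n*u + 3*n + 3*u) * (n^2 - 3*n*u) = n^5*u - 2*n^4*u^2 + 3*n^4*u + n^4 - 3*n^3*u^3 - 6*n^3*u^2 - 2*n^3*u + 3*n^3 - 9*n^2*u^3 - 3*n^2*u^2 - 6*n^2*u - 9*n*u^2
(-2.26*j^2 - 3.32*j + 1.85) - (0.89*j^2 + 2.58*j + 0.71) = -3.15*j^2 - 5.9*j + 1.14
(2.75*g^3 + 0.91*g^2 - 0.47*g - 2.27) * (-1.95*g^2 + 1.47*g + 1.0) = -5.3625*g^5 + 2.268*g^4 + 5.0042*g^3 + 4.6456*g^2 - 3.8069*g - 2.27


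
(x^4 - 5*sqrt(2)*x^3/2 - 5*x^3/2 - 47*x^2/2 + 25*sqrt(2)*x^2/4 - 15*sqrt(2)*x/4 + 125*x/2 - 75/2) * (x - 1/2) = x^5 - 5*sqrt(2)*x^4/2 - 3*x^4 - 89*x^3/4 + 15*sqrt(2)*x^3/2 - 55*sqrt(2)*x^2/8 + 297*x^2/4 - 275*x/4 + 15*sqrt(2)*x/8 + 75/4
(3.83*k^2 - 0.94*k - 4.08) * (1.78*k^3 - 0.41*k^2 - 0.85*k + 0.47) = 6.8174*k^5 - 3.2435*k^4 - 10.1325*k^3 + 4.2719*k^2 + 3.0262*k - 1.9176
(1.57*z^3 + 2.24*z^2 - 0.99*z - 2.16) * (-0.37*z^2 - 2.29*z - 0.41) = -0.5809*z^5 - 4.4241*z^4 - 5.407*z^3 + 2.1479*z^2 + 5.3523*z + 0.8856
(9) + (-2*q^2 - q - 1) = -2*q^2 - q + 8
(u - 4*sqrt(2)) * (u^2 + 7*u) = u^3 - 4*sqrt(2)*u^2 + 7*u^2 - 28*sqrt(2)*u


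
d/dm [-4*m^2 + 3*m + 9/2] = 3 - 8*m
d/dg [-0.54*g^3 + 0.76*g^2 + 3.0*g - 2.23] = -1.62*g^2 + 1.52*g + 3.0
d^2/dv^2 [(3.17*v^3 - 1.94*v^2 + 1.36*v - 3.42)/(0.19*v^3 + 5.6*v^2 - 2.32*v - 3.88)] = (-6.885828*v^6 + 8.67859199999987*v^5 + 30.112872*v^4 + 129.72472*v^3 - 704.134368*v^2 + 715.103664*v - 268.33056)/(0.006859*v^9 + 0.60648*v^8 + 17.623944*v^7 + 160.384916*v^6 - 239.967552*v^5 - 264.344256*v^4 + 298.5476*v^3 + 190.262784*v^2 - 104.778624*v - 58.411072)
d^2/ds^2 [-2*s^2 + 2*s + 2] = -4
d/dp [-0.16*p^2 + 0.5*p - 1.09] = 0.5 - 0.32*p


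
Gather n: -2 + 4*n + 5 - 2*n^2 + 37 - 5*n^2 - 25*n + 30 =-7*n^2 - 21*n + 70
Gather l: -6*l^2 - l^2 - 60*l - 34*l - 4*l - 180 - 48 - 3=-7*l^2 - 98*l - 231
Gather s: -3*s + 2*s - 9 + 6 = -s - 3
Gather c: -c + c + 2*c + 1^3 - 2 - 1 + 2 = 2*c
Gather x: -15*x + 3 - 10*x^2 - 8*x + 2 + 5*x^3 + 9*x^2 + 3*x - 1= 5*x^3 - x^2 - 20*x + 4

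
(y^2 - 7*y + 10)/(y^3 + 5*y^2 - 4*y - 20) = (y - 5)/(y^2 + 7*y + 10)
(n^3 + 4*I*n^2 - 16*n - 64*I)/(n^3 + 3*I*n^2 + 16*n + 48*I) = (n^2 - 16)/(n^2 - I*n + 12)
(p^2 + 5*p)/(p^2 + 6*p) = (p + 5)/(p + 6)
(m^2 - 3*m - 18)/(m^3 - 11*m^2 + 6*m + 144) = 1/(m - 8)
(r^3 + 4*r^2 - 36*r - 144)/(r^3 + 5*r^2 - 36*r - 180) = (r + 4)/(r + 5)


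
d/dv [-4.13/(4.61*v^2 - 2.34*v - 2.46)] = (38.0786*v - 9.6642)/(-4.61*v^2 + 2.34*v + 2.46)^2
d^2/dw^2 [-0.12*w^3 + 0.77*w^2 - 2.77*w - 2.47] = 1.54 - 0.72*w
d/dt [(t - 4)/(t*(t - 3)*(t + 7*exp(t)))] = (t*(4 - t)*(t + 7*exp(t)) - t*(t - 4)*(t - 3)*(7*exp(t) + 1) + t*(t - 3)*(t + 7*exp(t)) + (4 - t)*(t - 3)*(t + 7*exp(t)))/(t^2*(t - 3)^2*(t + 7*exp(t))^2)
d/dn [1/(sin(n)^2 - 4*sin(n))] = 2*(2 - sin(n))*cos(n)/((sin(n) - 4)^2*sin(n)^2)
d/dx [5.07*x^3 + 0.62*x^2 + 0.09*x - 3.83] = 15.21*x^2 + 1.24*x + 0.09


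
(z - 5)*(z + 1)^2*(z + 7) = z^4 + 4*z^3 - 30*z^2 - 68*z - 35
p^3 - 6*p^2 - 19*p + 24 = (p - 8)*(p - 1)*(p + 3)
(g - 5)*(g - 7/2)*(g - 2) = g^3 - 21*g^2/2 + 69*g/2 - 35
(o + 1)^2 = o^2 + 2*o + 1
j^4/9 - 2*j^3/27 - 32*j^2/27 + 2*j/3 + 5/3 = (j/3 + 1/3)*(j/3 + 1)*(j - 3)*(j - 5/3)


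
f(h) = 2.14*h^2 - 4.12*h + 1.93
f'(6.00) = 21.56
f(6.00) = 54.25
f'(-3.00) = -16.96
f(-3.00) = 33.55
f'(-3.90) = -20.81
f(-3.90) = 50.55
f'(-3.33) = -18.37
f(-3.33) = 39.38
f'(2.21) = 5.34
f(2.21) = 3.28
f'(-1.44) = -10.28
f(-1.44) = 12.30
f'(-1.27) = -9.56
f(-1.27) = 10.61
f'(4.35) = 14.50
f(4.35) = 24.50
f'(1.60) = 2.73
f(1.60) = 0.82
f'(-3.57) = -19.40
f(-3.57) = 43.91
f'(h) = 4.28*h - 4.12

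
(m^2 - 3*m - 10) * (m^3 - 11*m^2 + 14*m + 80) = m^5 - 14*m^4 + 37*m^3 + 148*m^2 - 380*m - 800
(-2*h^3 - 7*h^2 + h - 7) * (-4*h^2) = 8*h^5 + 28*h^4 - 4*h^3 + 28*h^2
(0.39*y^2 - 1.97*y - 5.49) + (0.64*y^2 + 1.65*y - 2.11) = 1.03*y^2 - 0.32*y - 7.6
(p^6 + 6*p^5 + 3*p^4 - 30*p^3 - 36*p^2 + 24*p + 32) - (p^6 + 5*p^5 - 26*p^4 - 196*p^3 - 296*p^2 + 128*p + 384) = p^5 + 29*p^4 + 166*p^3 + 260*p^2 - 104*p - 352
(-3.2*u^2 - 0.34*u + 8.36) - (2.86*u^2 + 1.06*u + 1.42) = -6.06*u^2 - 1.4*u + 6.94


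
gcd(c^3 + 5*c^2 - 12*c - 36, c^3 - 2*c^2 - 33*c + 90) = c^2 + 3*c - 18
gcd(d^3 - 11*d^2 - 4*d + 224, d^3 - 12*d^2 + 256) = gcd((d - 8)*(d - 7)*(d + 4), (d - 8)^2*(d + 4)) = d^2 - 4*d - 32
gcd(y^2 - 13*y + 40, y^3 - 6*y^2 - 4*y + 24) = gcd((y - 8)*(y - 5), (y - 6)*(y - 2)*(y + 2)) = 1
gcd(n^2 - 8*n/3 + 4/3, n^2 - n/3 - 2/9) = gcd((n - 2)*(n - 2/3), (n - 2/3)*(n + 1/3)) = n - 2/3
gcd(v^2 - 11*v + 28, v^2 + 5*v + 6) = 1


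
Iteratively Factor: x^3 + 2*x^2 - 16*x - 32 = (x + 4)*(x^2 - 2*x - 8) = (x - 4)*(x + 4)*(x + 2)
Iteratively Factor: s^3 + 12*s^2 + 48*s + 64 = (s + 4)*(s^2 + 8*s + 16) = (s + 4)^2*(s + 4)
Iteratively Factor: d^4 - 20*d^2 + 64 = (d + 4)*(d^3 - 4*d^2 - 4*d + 16) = (d + 2)*(d + 4)*(d^2 - 6*d + 8) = (d - 4)*(d + 2)*(d + 4)*(d - 2)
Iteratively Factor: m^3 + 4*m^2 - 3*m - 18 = (m + 3)*(m^2 + m - 6) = (m + 3)^2*(m - 2)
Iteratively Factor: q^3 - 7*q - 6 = (q + 1)*(q^2 - q - 6) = (q + 1)*(q + 2)*(q - 3)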